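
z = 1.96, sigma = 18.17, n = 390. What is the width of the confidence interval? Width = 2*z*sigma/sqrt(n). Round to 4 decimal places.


width = 2*z*sigma/sqrt(n)
2*z*sigma = 2 * 1.96 * 18.17 = 71.2264
sqrt(390) ≈ 19.748418
width = 71.2264 / 19.748418 ≈ 3.606689

3.6067


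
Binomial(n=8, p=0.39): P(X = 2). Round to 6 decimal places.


P = C(n,k) * p^k * (1-p)^(n-k)
C(8,2) = 28
p^k = 0.39^2 = 0.1521
(1-p)^(n-k) = 0.61^6 ≈ 0.05152037
P = 28 * 0.1521 * 0.05152037 ≈ 0.219415

0.219415


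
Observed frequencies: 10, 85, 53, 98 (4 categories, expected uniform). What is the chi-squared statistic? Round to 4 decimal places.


chi2 = sum((O-E)^2/E), E = total/4
total = 246, E = 246/4 = 61.5
(10 - 61.5)^2 / 61.5 = 2652.25 / 61.5 = 10609/246 ≈ 43.126016
(85 - 61.5)^2 / 61.5 = 552.25 / 61.5 = 2209/246 ≈ 8.979675
(53 - 61.5)^2 / 61.5 = 72.25 / 61.5 = 289/246 ≈ 1.174797
(98 - 61.5)^2 / 61.5 = 1332.25 / 61.5 = 5329/246 ≈ 21.662602
chi2 = 9218/123 ≈ 74.943089

74.9431


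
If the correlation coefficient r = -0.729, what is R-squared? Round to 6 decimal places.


R^2 = r^2 = (-0.729)^2 = 0.531441

0.531441


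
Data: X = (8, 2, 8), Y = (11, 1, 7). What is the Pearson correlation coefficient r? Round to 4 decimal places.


r = sum((xi-xbar)(yi-ybar)) / sqrt(sum((xi-xbar)^2) * sum((yi-ybar)^2))
n = 3, xbar = 18/3 = 6, ybar = 19/3 ≈ 6.333333
Sxy = sum((xi-xbar)(yi-ybar)) = 32
Sxx = sum((xi-xbar)^2) = 24
Syy = sum((yi-ybar)^2) = 152/3 ≈ 50.666667
sqrt(Sxx*Syy) ≈ 34.871192
r = Sxy / sqrt(Sxx*Syy) = 32 / 34.871192 ≈ 0.917663

0.9177


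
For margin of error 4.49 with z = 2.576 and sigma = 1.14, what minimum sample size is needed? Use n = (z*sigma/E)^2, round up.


z*sigma/E = 2.576 * 1.14 / 4.49 ≈ 0.654040
(z*sigma/E)^2 ≈ 0.427768
round up: n = 1

1


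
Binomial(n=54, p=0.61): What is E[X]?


E[X] = n*p = 54 * 0.61 = 32.94

32.94


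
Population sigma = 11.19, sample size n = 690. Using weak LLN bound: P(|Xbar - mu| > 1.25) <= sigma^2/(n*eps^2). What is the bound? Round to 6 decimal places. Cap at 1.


bound = min(1, sigma^2/(n*eps^2))
sigma^2 = 11.19^2 = 125.2161
n*eps^2 = 690 * 1.25^2 = 690 * 1.5625 = 1078.125
sigma^2/(n*eps^2) = 125.2161 / 1078.125 ≈ 0.11614247

0.116142


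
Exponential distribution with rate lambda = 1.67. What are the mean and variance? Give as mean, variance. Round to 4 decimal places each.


mean = 1/lam, var = 1/lam^2
mean = 1 / 1.67 = 100/167 ≈ 0.598802
lam^2 = 1.67^2 = 2.7889
var = 1 / 2.7889 ≈ 0.358564

0.5988, 0.3586


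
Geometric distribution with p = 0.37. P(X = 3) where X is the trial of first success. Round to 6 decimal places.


P = (1-p)^(k-1) * p
(1-p)^(k-1) = 0.63^2 = 0.3969
P = 0.3969 * 0.37 = 0.146853

0.146853


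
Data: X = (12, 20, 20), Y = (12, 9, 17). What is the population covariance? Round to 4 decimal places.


Cov = (1/n)*sum((xi-xbar)(yi-ybar))
n = 3, xbar = 52/3 ≈ 17.333333, ybar = 38/3 ≈ 12.666667
sum((xi-xbar)(yi-ybar)) = 16/3 ≈ 5.333333
Cov = 5.333333 / 3 = 16/9 ≈ 1.777778

1.7778


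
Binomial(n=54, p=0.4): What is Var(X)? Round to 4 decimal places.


Var = n*p*(1-p) = 54 * 0.4 * 0.6 = 12.96

12.9600


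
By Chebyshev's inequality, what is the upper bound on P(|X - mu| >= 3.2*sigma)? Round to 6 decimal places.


P <= 1/k^2
k^2 = 3.2^2 = 10.24
1/k^2 = 1 / 10.24 = 0.09765625

0.097656


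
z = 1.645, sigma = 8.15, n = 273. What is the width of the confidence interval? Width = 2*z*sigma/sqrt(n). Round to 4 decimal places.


width = 2*z*sigma/sqrt(n)
2*z*sigma = 2 * 1.645 * 8.15 = 26.8135
sqrt(273) ≈ 16.522712
width = 26.8135 / 16.522712 ≈ 1.622827

1.6228


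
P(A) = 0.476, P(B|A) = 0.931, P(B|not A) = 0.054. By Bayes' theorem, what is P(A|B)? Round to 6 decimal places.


P(A|B) = P(B|A)*P(A) / P(B), P(B) = P(B|A)*P(A) + P(B|not A)*P(not A)
P(B|A)*P(A) = 0.931 * 0.476 = 0.443156
P(B|not A)*P(not A) = 0.054 * 0.524 = 0.028296
P(B) = 0.443156 + 0.028296 = 0.471452
P(A|B) = 0.443156 / 0.471452 ≈ 0.93998116

0.939981


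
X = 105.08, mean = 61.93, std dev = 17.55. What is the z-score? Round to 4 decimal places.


z = (X - mu) / sigma
X - mu = 105.08 - 61.93 = 43.15
z = 43.15 / 17.55 = 863/351 ≈ 2.458689

2.4587


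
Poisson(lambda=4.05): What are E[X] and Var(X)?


E[X] = Var(X) = lambda = 4.05

4.05, 4.05


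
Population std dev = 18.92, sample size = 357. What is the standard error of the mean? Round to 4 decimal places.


SE = sigma / sqrt(n)
sqrt(357) ≈ 18.894444
SE = 18.92 / 18.894444 ≈ 1.001353

1.0014


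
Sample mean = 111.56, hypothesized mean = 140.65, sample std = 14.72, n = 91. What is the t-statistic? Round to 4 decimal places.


t = (xbar - mu0) / (s/sqrt(n))
xbar - mu0 = 111.56 - 140.65 = -29.09
sqrt(91) ≈ 9.53939201
s/sqrt(n) = 14.72 / 9.53939201 ≈ 1.54307528
t = -29.09 / 1.54307528 ≈ -18.851964

-18.8520


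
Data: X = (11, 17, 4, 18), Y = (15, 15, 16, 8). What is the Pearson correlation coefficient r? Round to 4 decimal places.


r = sum((xi-xbar)(yi-ybar)) / sqrt(sum((xi-xbar)^2) * sum((yi-ybar)^2))
n = 4, xbar = 50/4 = 12.5, ybar = 54/4 = 13.5
Sxy = sum((xi-xbar)(yi-ybar)) = -47
Sxx = sum((xi-xbar)^2) = 125
Syy = sum((yi-ybar)^2) = 41
sqrt(Sxx*Syy) ≈ 71.589105
r = Sxy / sqrt(Sxx*Syy) = -47 / 71.589105 ≈ -0.656524

-0.6565


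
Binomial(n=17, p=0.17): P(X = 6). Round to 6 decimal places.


P = C(n,k) * p^k * (1-p)^(n-k)
C(17,6) = 12376
p^k = 0.17^6 ≈ 0.00002413757
(1-p)^(n-k) = 0.83^11 ≈ 0.1287831
P = 12376 * 0.00002413757 * 0.1287831 ≈ 0.038471

0.038471


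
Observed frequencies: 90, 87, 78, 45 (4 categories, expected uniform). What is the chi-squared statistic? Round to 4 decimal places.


chi2 = sum((O-E)^2/E), E = total/4
total = 300, E = 300/4 = 75
(90 - 75)^2 / 75 = 225 / 75 = 3
(87 - 75)^2 / 75 = 144 / 75 = 1.92
(78 - 75)^2 / 75 = 9 / 75 = 0.12
(45 - 75)^2 / 75 = 900 / 75 = 12
chi2 = 17.04

17.0400


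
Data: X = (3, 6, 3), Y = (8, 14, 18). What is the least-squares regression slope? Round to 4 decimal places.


b = sum((xi-xbar)(yi-ybar)) / sum((xi-xbar)^2)
n = 3, xbar = 12/3 = 4, ybar = 40/3 ≈ 13.333333
Sxy = sum((xi-xbar)(yi-ybar)) = 2
Sxx = sum((xi-xbar)^2) = 6
b = Sxy / Sxx = 1/3 ≈ 0.333333

0.3333


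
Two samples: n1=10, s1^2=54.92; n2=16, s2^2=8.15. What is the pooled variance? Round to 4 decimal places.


sp^2 = ((n1-1)*s1^2 + (n2-1)*s2^2)/(n1+n2-2)
(n1-1)*s1^2 = 9 * 54.92 = 494.28
(n2-1)*s2^2 = 15 * 8.15 = 122.25
numerator = 494.28 + 122.25 = 616.53
n1+n2-2 = 24
sp^2 = 616.53 / 24 = 25.68875

25.6888


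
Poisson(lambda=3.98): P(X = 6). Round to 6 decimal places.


P = e^(-lam) * lam^k / k!
e^(-3.98) ≈ 0.01868564
lam^k = 3.98^6 ≈ 3974.645798
k! = 6! = 720
P = 0.01868564 * 3974.645798 / 720 ≈ 0.103151

0.103151


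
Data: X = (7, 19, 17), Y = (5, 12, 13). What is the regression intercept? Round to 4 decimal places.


a = ybar - b*xbar, where b = sum((xi-xbar)(yi-ybar)) / sum((xi-xbar)^2)
n = 3, xbar = 43/3 ≈ 14.333333, ybar = 30/3 = 10
Sxy = sum((xi-xbar)(yi-ybar)) = 54
Sxx = sum((xi-xbar)^2) = 248/3 ≈ 82.666667
b = Sxy / Sxx = 81/124 ≈ 0.653226
a = 10 - 0.653226 * 14.333333 = 79/124 ≈ 0.637097

0.6371


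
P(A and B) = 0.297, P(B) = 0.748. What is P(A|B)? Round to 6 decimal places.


P(A|B) = P(A and B) / P(B) = 0.297 / 0.748 = 27/68 ≈ 0.39705882

0.397059


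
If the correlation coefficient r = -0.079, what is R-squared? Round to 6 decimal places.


R^2 = r^2 = (-0.079)^2 = 0.006241

0.006241


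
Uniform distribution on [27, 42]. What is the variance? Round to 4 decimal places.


Var = (b-a)^2 / 12
(b-a)^2 = (42 - 27)^2 = 225
Var = 225/12 = 18.75

18.7500


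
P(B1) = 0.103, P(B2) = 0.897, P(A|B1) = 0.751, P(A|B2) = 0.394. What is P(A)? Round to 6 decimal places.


P(A) = P(A|B1)*P(B1) + P(A|B2)*P(B2)
P(A|B1)*P(B1) = 0.751 * 0.103 = 0.077353
P(A|B2)*P(B2) = 0.394 * 0.897 = 0.353418
P(A) = 0.077353 + 0.353418 = 0.430771

0.430771


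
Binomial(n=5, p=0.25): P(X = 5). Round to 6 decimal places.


P = C(n,k) * p^k * (1-p)^(n-k)
C(5,5) = 1
p^k = 0.25^5 = 0.0009765625
(1-p)^(n-k) = 0.75^0 = 1
P = 1 * 0.0009765625 * 1 = 1/1024 ≈ 0.000977

0.000977


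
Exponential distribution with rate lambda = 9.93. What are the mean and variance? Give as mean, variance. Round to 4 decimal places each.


mean = 1/lam, var = 1/lam^2
mean = 1 / 9.93 = 100/993 ≈ 0.100705
lam^2 = 9.93^2 = 98.6049
var = 1 / 98.6049 ≈ 0.010141

0.1007, 0.0101


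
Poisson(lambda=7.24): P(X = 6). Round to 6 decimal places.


P = e^(-lam) * lam^k / k!
e^(-7.24) ≈ 0.0007173118
lam^k = 7.24^6 ≈ 144022.848828
k! = 6! = 720
P = 0.0007173118 * 144022.848828 / 720 ≈ 0.143485

0.143485


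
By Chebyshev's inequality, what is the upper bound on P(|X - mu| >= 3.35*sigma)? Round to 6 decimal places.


P <= 1/k^2
k^2 = 3.35^2 = 11.2225
1/k^2 = 1 / 11.2225 = 400/4489 ≈ 0.08910671

0.089107


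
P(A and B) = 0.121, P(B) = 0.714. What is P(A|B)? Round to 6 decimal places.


P(A|B) = P(A and B) / P(B) = 0.121 / 0.714 = 121/714 ≈ 0.16946779

0.169468


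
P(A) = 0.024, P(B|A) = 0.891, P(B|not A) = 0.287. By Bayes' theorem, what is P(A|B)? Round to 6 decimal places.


P(A|B) = P(B|A)*P(A) / P(B), P(B) = P(B|A)*P(A) + P(B|not A)*P(not A)
P(B|A)*P(A) = 0.891 * 0.024 = 0.021384
P(B|not A)*P(not A) = 0.287 * 0.976 = 0.280112
P(B) = 0.021384 + 0.280112 = 0.301496
P(A|B) = 0.021384 / 0.301496 ≈ 0.07092631

0.070926


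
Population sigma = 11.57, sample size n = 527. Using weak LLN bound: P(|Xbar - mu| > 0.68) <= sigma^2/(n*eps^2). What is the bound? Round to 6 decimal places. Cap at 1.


bound = min(1, sigma^2/(n*eps^2))
sigma^2 = 11.57^2 = 133.8649
n*eps^2 = 527 * 0.68^2 = 527 * 0.4624 = 243.6848
sigma^2/(n*eps^2) = 133.8649 / 243.6848 ≈ 0.54933627

0.549336


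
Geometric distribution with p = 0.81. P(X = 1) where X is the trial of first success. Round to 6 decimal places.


P = (1-p)^(k-1) * p
(1-p)^(k-1) = 0.19^0 = 1
P = 1 * 0.81 = 0.81

0.810000


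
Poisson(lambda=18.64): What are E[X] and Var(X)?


E[X] = Var(X) = lambda = 18.64

18.64, 18.64


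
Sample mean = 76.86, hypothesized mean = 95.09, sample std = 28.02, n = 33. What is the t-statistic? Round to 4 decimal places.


t = (xbar - mu0) / (s/sqrt(n))
xbar - mu0 = 76.86 - 95.09 = -18.23
sqrt(33) ≈ 5.74456265
s/sqrt(n) = 28.02 / 5.74456265 ≈ 4.87765592
t = -18.23 / 4.87765592 ≈ -3.737451

-3.7375


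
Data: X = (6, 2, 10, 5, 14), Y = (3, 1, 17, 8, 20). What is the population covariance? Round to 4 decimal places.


Cov = (1/n)*sum((xi-xbar)(yi-ybar))
n = 5, xbar = 37/5 = 7.4, ybar = 49/5 = 9.8
sum((xi-xbar)(yi-ybar)) = 147.4
Cov = 147.4 / 5 = 29.48

29.4800


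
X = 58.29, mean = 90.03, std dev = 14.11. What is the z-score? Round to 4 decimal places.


z = (X - mu) / sigma
X - mu = 58.29 - 90.03 = -31.74
z = -31.74 / 14.11 = -3174/1411 ≈ -2.249468

-2.2495


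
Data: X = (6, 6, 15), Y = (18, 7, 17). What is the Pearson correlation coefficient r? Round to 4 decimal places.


r = sum((xi-xbar)(yi-ybar)) / sqrt(sum((xi-xbar)^2) * sum((yi-ybar)^2))
n = 3, xbar = 27/3 = 9, ybar = 42/3 = 14
Sxy = sum((xi-xbar)(yi-ybar)) = 27
Sxx = sum((xi-xbar)^2) = 54
Syy = sum((yi-ybar)^2) = 74
sqrt(Sxx*Syy) ≈ 63.213923
r = Sxy / sqrt(Sxx*Syy) = 27 / 63.213923 ≈ 0.427121

0.4271


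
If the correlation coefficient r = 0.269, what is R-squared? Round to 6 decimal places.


R^2 = r^2 = (0.269)^2 = 0.072361

0.072361


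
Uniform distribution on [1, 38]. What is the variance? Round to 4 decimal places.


Var = (b-a)^2 / 12
(b-a)^2 = (38 - 1)^2 = 1369
Var = 1369/12 ≈ 114.083333

114.0833


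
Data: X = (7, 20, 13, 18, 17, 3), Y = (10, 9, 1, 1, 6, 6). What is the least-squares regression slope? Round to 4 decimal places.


b = sum((xi-xbar)(yi-ybar)) / sum((xi-xbar)^2)
n = 6, xbar = 78/6 = 13, ybar = 33/6 = 5.5
Sxy = sum((xi-xbar)(yi-ybar)) = -28
Sxx = sum((xi-xbar)^2) = 226
b = Sxy / Sxx = -14/113 ≈ -0.123894

-0.1239


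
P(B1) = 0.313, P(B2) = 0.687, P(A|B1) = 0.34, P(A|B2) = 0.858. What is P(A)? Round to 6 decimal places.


P(A) = P(A|B1)*P(B1) + P(A|B2)*P(B2)
P(A|B1)*P(B1) = 0.34 * 0.313 = 0.10642
P(A|B2)*P(B2) = 0.858 * 0.687 = 0.589446
P(A) = 0.10642 + 0.589446 = 0.695866

0.695866


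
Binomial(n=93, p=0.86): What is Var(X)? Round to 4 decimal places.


Var = n*p*(1-p) = 93 * 0.86 * 0.14 = 11.1972

11.1972


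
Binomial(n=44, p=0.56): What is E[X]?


E[X] = n*p = 44 * 0.56 = 24.64

24.64


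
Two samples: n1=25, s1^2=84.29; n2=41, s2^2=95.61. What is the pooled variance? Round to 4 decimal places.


sp^2 = ((n1-1)*s1^2 + (n2-1)*s2^2)/(n1+n2-2)
(n1-1)*s1^2 = 24 * 84.29 = 2022.96
(n2-1)*s2^2 = 40 * 95.61 = 3824.4
numerator = 2022.96 + 3824.4 = 5847.36
n1+n2-2 = 64
sp^2 = 5847.36 / 64 = 91.365

91.3650


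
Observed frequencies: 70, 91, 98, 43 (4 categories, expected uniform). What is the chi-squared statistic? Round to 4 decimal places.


chi2 = sum((O-E)^2/E), E = total/4
total = 302, E = 302/4 = 75.5
(70 - 75.5)^2 / 75.5 = 30.25 / 75.5 = 121/302 ≈ 0.400662
(91 - 75.5)^2 / 75.5 = 240.25 / 75.5 = 961/302 ≈ 3.182119
(98 - 75.5)^2 / 75.5 = 506.25 / 75.5 = 2025/302 ≈ 6.705298
(43 - 75.5)^2 / 75.5 = 1056.25 / 75.5 = 4225/302 ≈ 13.990066
chi2 = 3666/151 ≈ 24.278146

24.2781


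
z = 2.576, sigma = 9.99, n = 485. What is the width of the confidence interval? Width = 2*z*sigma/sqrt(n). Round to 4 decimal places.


width = 2*z*sigma/sqrt(n)
2*z*sigma = 2 * 2.576 * 9.99 = 51.46848
sqrt(485) ≈ 22.022716
width = 51.46848 / 22.022716 ≈ 2.337063

2.3371


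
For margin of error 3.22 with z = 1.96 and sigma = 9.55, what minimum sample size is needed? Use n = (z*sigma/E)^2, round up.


z*sigma/E = 1.96 * 9.55 / 3.22 = 1337/230 ≈ 5.813043
(z*sigma/E)^2 ≈ 33.791474
round up: n = 34

34


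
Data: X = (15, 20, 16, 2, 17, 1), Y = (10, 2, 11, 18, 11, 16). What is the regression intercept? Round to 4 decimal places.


a = ybar - b*xbar, where b = sum((xi-xbar)(yi-ybar)) / sum((xi-xbar)^2)
n = 6, xbar = 71/6 ≈ 11.833333, ybar = 68/6 = 34/3 ≈ 11.333333
Sxy = sum((xi-xbar)(yi-ybar)) = -599/3 ≈ -199.666667
Sxx = sum((xi-xbar)^2) = 2009/6 ≈ 334.833333
b = Sxy / Sxx = -1198/2009 ≈ -0.596317
a = 11.333333 - (-0.596317) * 11.833333 = 36945/2009 ≈ 18.389746

18.3897


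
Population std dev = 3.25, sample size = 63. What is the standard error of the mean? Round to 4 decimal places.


SE = sigma / sqrt(n)
sqrt(63) ≈ 7.937254
SE = 3.25 / 7.937254 ≈ 0.409462

0.4095


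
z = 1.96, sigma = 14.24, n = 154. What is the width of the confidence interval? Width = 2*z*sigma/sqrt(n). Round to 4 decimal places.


width = 2*z*sigma/sqrt(n)
2*z*sigma = 2 * 1.96 * 14.24 = 55.8208
sqrt(154) ≈ 12.409674
width = 55.8208 / 12.409674 ≈ 4.498168

4.4982


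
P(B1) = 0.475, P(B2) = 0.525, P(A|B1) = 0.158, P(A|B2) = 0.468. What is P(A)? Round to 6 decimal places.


P(A) = P(A|B1)*P(B1) + P(A|B2)*P(B2)
P(A|B1)*P(B1) = 0.158 * 0.475 = 0.07505
P(A|B2)*P(B2) = 0.468 * 0.525 = 0.2457
P(A) = 0.07505 + 0.2457 = 0.32075

0.320750


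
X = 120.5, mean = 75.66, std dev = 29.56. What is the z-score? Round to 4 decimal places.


z = (X - mu) / sigma
X - mu = 120.5 - 75.66 = 44.84
z = 44.84 / 29.56 = 1121/739 ≈ 1.516915

1.5169


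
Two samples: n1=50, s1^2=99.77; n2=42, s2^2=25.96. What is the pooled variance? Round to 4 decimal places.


sp^2 = ((n1-1)*s1^2 + (n2-1)*s2^2)/(n1+n2-2)
(n1-1)*s1^2 = 49 * 99.77 = 4888.73
(n2-1)*s2^2 = 41 * 25.96 = 1064.36
numerator = 4888.73 + 1064.36 = 5953.09
n1+n2-2 = 90
sp^2 = 5953.09 / 90 = 595309/9000 ≈ 66.145444

66.1454


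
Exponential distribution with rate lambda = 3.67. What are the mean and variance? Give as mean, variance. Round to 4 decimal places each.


mean = 1/lam, var = 1/lam^2
mean = 1 / 3.67 = 100/367 ≈ 0.272480
lam^2 = 3.67^2 = 13.4689
var = 1 / 13.4689 ≈ 0.074245

0.2725, 0.0742


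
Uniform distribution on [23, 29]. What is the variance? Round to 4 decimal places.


Var = (b-a)^2 / 12
(b-a)^2 = (29 - 23)^2 = 36
Var = 36/12 = 3

3.0000


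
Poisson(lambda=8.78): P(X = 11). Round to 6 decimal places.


P = e^(-lam) * lam^k / k!
e^(-8.78) ≈ 0.0001537781
lam^k = 8.78^11 ≈ 23902299009.345361
k! = 11! = 39916800
P = 0.0001537781 * 23902299009.345361 / 39916800 ≈ 0.092083

0.092083


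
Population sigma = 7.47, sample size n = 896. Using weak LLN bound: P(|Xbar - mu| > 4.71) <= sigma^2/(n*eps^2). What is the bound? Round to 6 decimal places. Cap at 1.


bound = min(1, sigma^2/(n*eps^2))
sigma^2 = 7.47^2 = 55.8009
n*eps^2 = 896 * 4.71^2 = 896 * 22.1841 = 19876.9536
sigma^2/(n*eps^2) = 55.8009 / 19876.9536 ≈ 0.00280732

0.002807


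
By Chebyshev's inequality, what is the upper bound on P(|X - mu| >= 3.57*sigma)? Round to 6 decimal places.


P <= 1/k^2
k^2 = 3.57^2 = 12.7449
1/k^2 = 1 / 12.7449 ≈ 0.07846276

0.078463


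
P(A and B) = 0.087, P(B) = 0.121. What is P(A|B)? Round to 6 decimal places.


P(A|B) = P(A and B) / P(B) = 0.087 / 0.121 = 87/121 ≈ 0.71900826

0.719008


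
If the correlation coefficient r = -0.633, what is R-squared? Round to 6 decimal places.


R^2 = r^2 = (-0.633)^2 = 0.400689

0.400689


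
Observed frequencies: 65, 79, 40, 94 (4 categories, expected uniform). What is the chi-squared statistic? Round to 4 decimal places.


chi2 = sum((O-E)^2/E), E = total/4
total = 278, E = 278/4 = 69.5
(65 - 69.5)^2 / 69.5 = 20.25 / 69.5 = 81/278 ≈ 0.291367
(79 - 69.5)^2 / 69.5 = 90.25 / 69.5 = 361/278 ≈ 1.298561
(40 - 69.5)^2 / 69.5 = 870.25 / 69.5 = 3481/278 ≈ 12.521583
(94 - 69.5)^2 / 69.5 = 600.25 / 69.5 = 2401/278 ≈ 8.636691
chi2 = 3162/139 ≈ 22.748201

22.7482


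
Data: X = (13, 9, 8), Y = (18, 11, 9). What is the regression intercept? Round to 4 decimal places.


a = ybar - b*xbar, where b = sum((xi-xbar)(yi-ybar)) / sum((xi-xbar)^2)
n = 3, xbar = 30/3 = 10, ybar = 38/3 ≈ 12.666667
Sxy = sum((xi-xbar)(yi-ybar)) = 25
Sxx = sum((xi-xbar)^2) = 14
b = Sxy / Sxx = 25/14 ≈ 1.785714
a = 12.666667 - 1.785714 * 10 = -109/21 ≈ -5.190476

-5.1905


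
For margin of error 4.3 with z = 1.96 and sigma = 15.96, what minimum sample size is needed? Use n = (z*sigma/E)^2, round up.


z*sigma/E = 1.96 * 15.96 / 4.3 = 39102/5375 ≈ 7.274791
(z*sigma/E)^2 ≈ 52.922580
round up: n = 53

53


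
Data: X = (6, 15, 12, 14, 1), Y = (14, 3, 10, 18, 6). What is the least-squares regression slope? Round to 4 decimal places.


b = sum((xi-xbar)(yi-ybar)) / sum((xi-xbar)^2)
n = 5, xbar = 48/5 = 9.6, ybar = 51/5 = 10.2
Sxy = sum((xi-xbar)(yi-ybar)) = 17.4
Sxx = sum((xi-xbar)^2) = 141.2
b = Sxy / Sxx = 87/706 ≈ 0.123229

0.1232


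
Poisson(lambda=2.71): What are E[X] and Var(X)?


E[X] = Var(X) = lambda = 2.71

2.71, 2.71


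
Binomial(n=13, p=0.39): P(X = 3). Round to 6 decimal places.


P = C(n,k) * p^k * (1-p)^(n-k)
C(13,3) = 286
p^k = 0.39^3 = 0.059319
(1-p)^(n-k) = 0.61^10 ≈ 0.007133429
P = 286 * 0.059319 * 0.007133429 ≈ 0.121020

0.121020


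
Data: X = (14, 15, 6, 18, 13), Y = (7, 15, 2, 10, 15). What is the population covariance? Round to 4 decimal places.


Cov = (1/n)*sum((xi-xbar)(yi-ybar))
n = 5, xbar = 66/5 = 13.2, ybar = 49/5 = 9.8
sum((xi-xbar)(yi-ybar)) = 63.2
Cov = 63.2 / 5 = 12.64

12.6400


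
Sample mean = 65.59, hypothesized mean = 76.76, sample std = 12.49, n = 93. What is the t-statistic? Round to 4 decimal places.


t = (xbar - mu0) / (s/sqrt(n))
xbar - mu0 = 65.59 - 76.76 = -11.17
sqrt(93) ≈ 9.64365076
s/sqrt(n) = 12.49 / 9.64365076 ≈ 1.29515267
t = -11.17 / 1.29515267 ≈ -8.624466

-8.6245


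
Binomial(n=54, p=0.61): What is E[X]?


E[X] = n*p = 54 * 0.61 = 32.94

32.94


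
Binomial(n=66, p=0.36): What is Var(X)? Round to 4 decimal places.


Var = n*p*(1-p) = 66 * 0.36 * 0.64 = 15.2064

15.2064


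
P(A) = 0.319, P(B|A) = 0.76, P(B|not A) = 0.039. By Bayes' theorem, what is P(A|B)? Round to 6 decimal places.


P(A|B) = P(B|A)*P(A) / P(B), P(B) = P(B|A)*P(A) + P(B|not A)*P(not A)
P(B|A)*P(A) = 0.76 * 0.319 = 0.24244
P(B|not A)*P(not A) = 0.039 * 0.681 = 0.026559
P(B) = 0.24244 + 0.026559 = 0.268999
P(A|B) = 0.24244 / 0.268999 ≈ 0.90126729

0.901267


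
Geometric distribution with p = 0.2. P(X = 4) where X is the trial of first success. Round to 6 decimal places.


P = (1-p)^(k-1) * p
(1-p)^(k-1) = 0.8^3 = 0.512
P = 0.512 * 0.2 = 0.1024

0.102400


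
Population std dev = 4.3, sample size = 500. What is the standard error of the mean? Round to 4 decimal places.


SE = sigma / sqrt(n)
sqrt(500) ≈ 22.360680
SE = 4.3 / 22.360680 ≈ 0.192302

0.1923


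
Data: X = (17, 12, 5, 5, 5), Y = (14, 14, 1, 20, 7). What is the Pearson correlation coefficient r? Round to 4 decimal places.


r = sum((xi-xbar)(yi-ybar)) / sqrt(sum((xi-xbar)^2) * sum((yi-ybar)^2))
n = 5, xbar = 44/5 = 8.8, ybar = 56/5 = 11.2
Sxy = sum((xi-xbar)(yi-ybar)) = 53.2
Sxx = sum((xi-xbar)^2) = 120.8
Syy = sum((yi-ybar)^2) = 214.8
sqrt(Sxx*Syy) ≈ 161.083332
r = Sxy / sqrt(Sxx*Syy) = 53.2 / 161.083332 ≈ 0.330264

0.3303


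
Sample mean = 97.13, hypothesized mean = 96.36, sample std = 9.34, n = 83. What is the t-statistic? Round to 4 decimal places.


t = (xbar - mu0) / (s/sqrt(n))
xbar - mu0 = 97.13 - 96.36 = 0.77
sqrt(83) ≈ 9.11043358
s/sqrt(n) = 9.34 / 9.11043358 ≈ 1.02519819
t = 0.77 / 1.02519819 ≈ 0.751074

0.7511


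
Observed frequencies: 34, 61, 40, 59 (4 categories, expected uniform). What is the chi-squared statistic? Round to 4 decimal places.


chi2 = sum((O-E)^2/E), E = total/4
total = 194, E = 194/4 = 48.5
(34 - 48.5)^2 / 48.5 = 210.25 / 48.5 = 841/194 ≈ 4.335052
(61 - 48.5)^2 / 48.5 = 156.25 / 48.5 = 625/194 ≈ 3.221649
(40 - 48.5)^2 / 48.5 = 72.25 / 48.5 = 289/194 ≈ 1.489691
(59 - 48.5)^2 / 48.5 = 110.25 / 48.5 = 441/194 ≈ 2.273196
chi2 = 1098/97 ≈ 11.319588

11.3196


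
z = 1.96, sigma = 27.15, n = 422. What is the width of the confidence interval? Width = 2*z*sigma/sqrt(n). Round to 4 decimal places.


width = 2*z*sigma/sqrt(n)
2*z*sigma = 2 * 1.96 * 27.15 = 106.428
sqrt(422) ≈ 20.542639
width = 106.428 / 20.542639 ≈ 5.180834

5.1808


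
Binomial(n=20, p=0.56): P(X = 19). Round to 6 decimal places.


P = C(n,k) * p^k * (1-p)^(n-k)
C(20,19) = 20
p^k = 0.56^19 ≈ 0.00001642754
(1-p)^(n-k) = 0.44^1 = 0.44
P = 20 * 0.00001642754 * 0.44 ≈ 0.000145

0.000145


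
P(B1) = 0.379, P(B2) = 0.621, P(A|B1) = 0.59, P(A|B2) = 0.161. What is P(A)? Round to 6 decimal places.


P(A) = P(A|B1)*P(B1) + P(A|B2)*P(B2)
P(A|B1)*P(B1) = 0.59 * 0.379 = 0.22361
P(A|B2)*P(B2) = 0.161 * 0.621 = 0.099981
P(A) = 0.22361 + 0.099981 = 0.323591

0.323591


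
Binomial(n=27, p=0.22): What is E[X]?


E[X] = n*p = 27 * 0.22 = 5.94

5.94


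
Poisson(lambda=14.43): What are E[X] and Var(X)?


E[X] = Var(X) = lambda = 14.43

14.43, 14.43


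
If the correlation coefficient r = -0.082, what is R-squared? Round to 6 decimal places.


R^2 = r^2 = (-0.082)^2 = 0.006724

0.006724


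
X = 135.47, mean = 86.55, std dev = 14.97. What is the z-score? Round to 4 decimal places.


z = (X - mu) / sigma
X - mu = 135.47 - 86.55 = 48.92
z = 48.92 / 14.97 = 4892/1497 ≈ 3.267869

3.2679


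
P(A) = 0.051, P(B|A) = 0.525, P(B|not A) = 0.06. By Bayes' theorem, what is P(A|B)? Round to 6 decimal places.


P(A|B) = P(B|A)*P(A) / P(B), P(B) = P(B|A)*P(A) + P(B|not A)*P(not A)
P(B|A)*P(A) = 0.525 * 0.051 = 0.026775
P(B|not A)*P(not A) = 0.06 * 0.949 = 0.05694
P(B) = 0.026775 + 0.05694 = 0.083715
P(A|B) = 0.026775 / 0.083715 = 1785/5581 ≈ 0.31983515

0.319835


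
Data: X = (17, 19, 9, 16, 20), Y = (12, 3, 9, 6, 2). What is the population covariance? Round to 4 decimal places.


Cov = (1/n)*sum((xi-xbar)(yi-ybar))
n = 5, xbar = 81/5 = 16.2, ybar = 32/5 = 6.4
sum((xi-xbar)(yi-ybar)) = -40.4
Cov = -40.4 / 5 = -8.08

-8.0800


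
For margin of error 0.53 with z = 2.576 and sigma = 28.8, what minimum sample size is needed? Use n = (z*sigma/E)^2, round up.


z*sigma/E = 2.576 * 28.8 / 0.53 = 185472/1325 ≈ 139.978868
(z*sigma/E)^2 ≈ 19594.083465
round up: n = 19595

19595


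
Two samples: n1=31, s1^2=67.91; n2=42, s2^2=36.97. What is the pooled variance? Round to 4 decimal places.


sp^2 = ((n1-1)*s1^2 + (n2-1)*s2^2)/(n1+n2-2)
(n1-1)*s1^2 = 30 * 67.91 = 2037.3
(n2-1)*s2^2 = 41 * 36.97 = 1515.77
numerator = 2037.3 + 1515.77 = 3553.07
n1+n2-2 = 71
sp^2 = 3553.07 / 71 = 355307/7100 ≈ 50.043239

50.0432


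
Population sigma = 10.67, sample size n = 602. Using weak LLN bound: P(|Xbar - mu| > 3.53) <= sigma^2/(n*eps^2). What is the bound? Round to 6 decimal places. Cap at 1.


bound = min(1, sigma^2/(n*eps^2))
sigma^2 = 10.67^2 = 113.8489
n*eps^2 = 602 * 3.53^2 = 602 * 12.4609 = 7501.4618
sigma^2/(n*eps^2) = 113.8489 / 7501.4618 ≈ 0.01517690

0.015177


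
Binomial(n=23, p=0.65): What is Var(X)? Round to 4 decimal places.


Var = n*p*(1-p) = 23 * 0.65 * 0.35 = 5.2325

5.2325


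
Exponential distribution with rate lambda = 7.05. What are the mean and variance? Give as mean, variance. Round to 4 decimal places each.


mean = 1/lam, var = 1/lam^2
mean = 1 / 7.05 = 20/141 ≈ 0.141844
lam^2 = 7.05^2 = 49.7025
var = 1 / 49.7025 ≈ 0.020120

0.1418, 0.0201


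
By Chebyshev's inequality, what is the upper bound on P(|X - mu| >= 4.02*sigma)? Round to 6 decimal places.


P <= 1/k^2
k^2 = 4.02^2 = 16.1604
1/k^2 = 1 / 16.1604 ≈ 0.06187966

0.061880


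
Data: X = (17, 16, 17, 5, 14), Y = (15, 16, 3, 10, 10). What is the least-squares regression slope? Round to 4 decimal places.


b = sum((xi-xbar)(yi-ybar)) / sum((xi-xbar)^2)
n = 5, xbar = 69/5 = 13.8, ybar = 54/5 = 10.8
Sxy = sum((xi-xbar)(yi-ybar)) = 6.8
Sxx = sum((xi-xbar)^2) = 102.8
b = Sxy / Sxx = 17/257 ≈ 0.066148

0.0661


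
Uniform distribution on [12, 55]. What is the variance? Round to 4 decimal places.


Var = (b-a)^2 / 12
(b-a)^2 = (55 - 12)^2 = 1849
Var = 1849/12 ≈ 154.083333

154.0833


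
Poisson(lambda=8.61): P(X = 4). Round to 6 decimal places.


P = e^(-lam) * lam^k / k!
e^(-8.61) ≈ 0.0001822739
lam^k = 8.61^4 ≈ 5495.568250
k! = 4! = 24
P = 0.0001822739 * 5495.568250 / 24 ≈ 0.041737

0.041737


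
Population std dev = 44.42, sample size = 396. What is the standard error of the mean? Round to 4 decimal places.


SE = sigma / sqrt(n)
sqrt(396) ≈ 19.899749
SE = 44.42 / 19.899749 ≈ 2.232189

2.2322


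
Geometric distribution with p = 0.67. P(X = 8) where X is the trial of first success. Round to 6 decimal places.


P = (1-p)^(k-1) * p
(1-p)^(k-1) = 0.33^7 ≈ 0.0004261844
P = 0.0004261844 * 0.67 ≈ 0.0002855436

0.000286


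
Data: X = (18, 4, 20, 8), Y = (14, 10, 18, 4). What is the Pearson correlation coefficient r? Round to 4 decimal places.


r = sum((xi-xbar)(yi-ybar)) / sqrt(sum((xi-xbar)^2) * sum((yi-ybar)^2))
n = 4, xbar = 50/4 = 12.5, ybar = 46/4 = 11.5
Sxy = sum((xi-xbar)(yi-ybar)) = 109
Sxx = sum((xi-xbar)^2) = 179
Syy = sum((yi-ybar)^2) = 107
sqrt(Sxx*Syy) ≈ 138.394364
r = Sxy / sqrt(Sxx*Syy) = 109 / 138.394364 ≈ 0.787604

0.7876


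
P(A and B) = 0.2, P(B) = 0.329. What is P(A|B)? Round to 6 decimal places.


P(A|B) = P(A and B) / P(B) = 0.2 / 0.329 = 200/329 ≈ 0.60790274

0.607903


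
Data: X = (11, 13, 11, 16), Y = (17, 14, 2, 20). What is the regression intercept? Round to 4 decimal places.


a = ybar - b*xbar, where b = sum((xi-xbar)(yi-ybar)) / sum((xi-xbar)^2)
n = 4, xbar = 51/4 = 12.75, ybar = 53/4 = 13.25
Sxy = sum((xi-xbar)(yi-ybar)) = 35.25
Sxx = sum((xi-xbar)^2) = 16.75
b = Sxy / Sxx = 141/67 ≈ 2.104478
a = 13.25 - 2.104478 * 12.75 = -910/67 ≈ -13.582090

-13.5821


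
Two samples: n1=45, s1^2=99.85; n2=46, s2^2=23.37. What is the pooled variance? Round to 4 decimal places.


sp^2 = ((n1-1)*s1^2 + (n2-1)*s2^2)/(n1+n2-2)
(n1-1)*s1^2 = 44 * 99.85 = 4393.4
(n2-1)*s2^2 = 45 * 23.37 = 1051.65
numerator = 4393.4 + 1051.65 = 5445.05
n1+n2-2 = 89
sp^2 = 5445.05 / 89 = 108901/1780 ≈ 61.180337

61.1803


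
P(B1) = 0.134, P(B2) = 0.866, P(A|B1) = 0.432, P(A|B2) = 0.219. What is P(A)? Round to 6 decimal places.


P(A) = P(A|B1)*P(B1) + P(A|B2)*P(B2)
P(A|B1)*P(B1) = 0.432 * 0.134 = 0.057888
P(A|B2)*P(B2) = 0.219 * 0.866 = 0.189654
P(A) = 0.057888 + 0.189654 = 0.247542

0.247542


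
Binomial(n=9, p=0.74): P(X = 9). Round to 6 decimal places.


P = C(n,k) * p^k * (1-p)^(n-k)
C(9,9) = 1
p^k = 0.74^9 ≈ 0.06654041
(1-p)^(n-k) = 0.26^0 = 1
P = 1 * 0.06654041 * 1 ≈ 0.066540

0.066540


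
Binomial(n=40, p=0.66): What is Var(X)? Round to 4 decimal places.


Var = n*p*(1-p) = 40 * 0.66 * 0.34 = 8.976

8.9760


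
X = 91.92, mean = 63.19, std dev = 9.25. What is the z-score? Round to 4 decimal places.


z = (X - mu) / sigma
X - mu = 91.92 - 63.19 = 28.73
z = 28.73 / 9.25 = 2873/925 ≈ 3.105946

3.1059


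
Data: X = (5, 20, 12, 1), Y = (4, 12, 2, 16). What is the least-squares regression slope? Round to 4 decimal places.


b = sum((xi-xbar)(yi-ybar)) / sum((xi-xbar)^2)
n = 4, xbar = 38/4 = 9.5, ybar = 34/4 = 8.5
Sxy = sum((xi-xbar)(yi-ybar)) = -23
Sxx = sum((xi-xbar)^2) = 209
b = Sxy / Sxx = -23/209 ≈ -0.110048

-0.1100


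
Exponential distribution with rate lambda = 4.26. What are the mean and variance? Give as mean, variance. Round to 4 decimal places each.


mean = 1/lam, var = 1/lam^2
mean = 1 / 4.26 = 50/213 ≈ 0.234742
lam^2 = 4.26^2 = 18.1476
var = 1 / 18.1476 ≈ 0.055104

0.2347, 0.0551


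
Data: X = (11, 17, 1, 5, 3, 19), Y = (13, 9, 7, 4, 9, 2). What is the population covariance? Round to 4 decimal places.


Cov = (1/n)*sum((xi-xbar)(yi-ybar))
n = 6, xbar = 56/6 = 28/3 ≈ 9.333333, ybar = 44/6 = 22/3 ≈ 7.333333
sum((xi-xbar)(yi-ybar)) = -68/3 ≈ -22.666667
Cov = -22.666667 / 6 = -34/9 ≈ -3.777778

-3.7778


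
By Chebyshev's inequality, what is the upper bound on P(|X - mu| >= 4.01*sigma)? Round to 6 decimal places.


P <= 1/k^2
k^2 = 4.01^2 = 16.0801
1/k^2 = 1 / 16.0801 ≈ 0.06218867

0.062189


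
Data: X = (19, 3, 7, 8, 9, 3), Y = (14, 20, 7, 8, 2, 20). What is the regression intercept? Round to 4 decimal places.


a = ybar - b*xbar, where b = sum((xi-xbar)(yi-ybar)) / sum((xi-xbar)^2)
n = 6, xbar = 49/6 ≈ 8.166667, ybar = 71/6 ≈ 11.833333
Sxy = sum((xi-xbar)(yi-ybar)) = -377/6 ≈ -62.833333
Sxx = sum((xi-xbar)^2) = 1037/6 ≈ 172.833333
b = Sxy / Sxx = -377/1037 ≈ -0.363549
a = 11.833333 - (-0.363549) * 8.166667 = 15350/1037 ≈ 14.802314

14.8023


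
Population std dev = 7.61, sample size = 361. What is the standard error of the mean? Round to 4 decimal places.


SE = sigma / sqrt(n)
sqrt(361) = 19
SE = 7.61 / 19 = 761/1900 ≈ 0.400526

0.4005


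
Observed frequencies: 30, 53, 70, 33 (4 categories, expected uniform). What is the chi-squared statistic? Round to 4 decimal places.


chi2 = sum((O-E)^2/E), E = total/4
total = 186, E = 186/4 = 46.5
(30 - 46.5)^2 / 46.5 = 272.25 / 46.5 = 363/62 ≈ 5.854839
(53 - 46.5)^2 / 46.5 = 42.25 / 46.5 = 169/186 ≈ 0.908602
(70 - 46.5)^2 / 46.5 = 552.25 / 46.5 = 2209/186 ≈ 11.876344
(33 - 46.5)^2 / 46.5 = 182.25 / 46.5 = 243/62 ≈ 3.919355
chi2 = 2098/93 ≈ 22.559140

22.5591


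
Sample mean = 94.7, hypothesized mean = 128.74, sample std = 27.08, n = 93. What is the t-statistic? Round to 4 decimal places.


t = (xbar - mu0) / (s/sqrt(n))
xbar - mu0 = 94.7 - 128.74 = -34.04
sqrt(93) ≈ 9.64365076
s/sqrt(n) = 27.08 / 9.64365076 ≈ 2.80806519
t = -34.04 / 2.80806519 ≈ -12.122226

-12.1222


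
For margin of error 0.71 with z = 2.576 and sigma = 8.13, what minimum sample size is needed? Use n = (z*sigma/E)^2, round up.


z*sigma/E = 2.576 * 8.13 / 0.71 = 261786/8875 ≈ 29.497014
(z*sigma/E)^2 ≈ 870.073840
round up: n = 871

871


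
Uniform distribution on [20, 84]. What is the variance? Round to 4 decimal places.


Var = (b-a)^2 / 12
(b-a)^2 = (84 - 20)^2 = 4096
Var = 4096/12 ≈ 341.333333

341.3333


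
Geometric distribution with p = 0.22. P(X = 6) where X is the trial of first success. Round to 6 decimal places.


P = (1-p)^(k-1) * p
(1-p)^(k-1) = 0.78^5 ≈ 0.2887174
P = 0.2887174 * 0.22 ≈ 0.06351784

0.063518


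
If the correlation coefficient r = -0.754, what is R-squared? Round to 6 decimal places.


R^2 = r^2 = (-0.754)^2 = 0.568516

0.568516


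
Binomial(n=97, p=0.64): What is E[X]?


E[X] = n*p = 97 * 0.64 = 62.08

62.08


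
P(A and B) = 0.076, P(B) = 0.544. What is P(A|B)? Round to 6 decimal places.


P(A|B) = P(A and B) / P(B) = 0.076 / 0.544 = 19/136 ≈ 0.13970588

0.139706


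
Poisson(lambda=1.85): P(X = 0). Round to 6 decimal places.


P = e^(-lam) * lam^k / k!
e^(-1.85) ≈ 0.1572372
lam^k = 1.85^0 = 1
k! = 0! = 1
P = 0.1572372 * 1 / 1 ≈ 0.157237

0.157237


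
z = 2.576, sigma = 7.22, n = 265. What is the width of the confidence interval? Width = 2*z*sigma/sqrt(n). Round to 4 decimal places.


width = 2*z*sigma/sqrt(n)
2*z*sigma = 2 * 2.576 * 7.22 = 37.19744
sqrt(265) ≈ 16.278821
width = 37.19744 / 16.278821 ≈ 2.285021

2.2850


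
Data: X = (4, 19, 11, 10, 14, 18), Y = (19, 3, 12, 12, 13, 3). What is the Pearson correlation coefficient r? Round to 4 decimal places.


r = sum((xi-xbar)(yi-ybar)) / sqrt(sum((xi-xbar)^2) * sum((yi-ybar)^2))
n = 6, xbar = 76/6 = 38/3 ≈ 12.666667, ybar = 62/6 = 31/3 ≈ 10.333333
Sxy = sum((xi-xbar)(yi-ybar)) = -493/3 ≈ -164.333333
Sxx = sum((xi-xbar)^2) = 466/3 ≈ 155.333333
Syy = sum((yi-ybar)^2) = 586/3 ≈ 195.333333
sqrt(Sxx*Syy) ≈ 174.188914
r = Sxy / sqrt(Sxx*Syy) = -164.333333 / 174.188914 ≈ -0.943420

-0.9434


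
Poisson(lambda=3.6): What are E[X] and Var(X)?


E[X] = Var(X) = lambda = 3.6

3.6, 3.6


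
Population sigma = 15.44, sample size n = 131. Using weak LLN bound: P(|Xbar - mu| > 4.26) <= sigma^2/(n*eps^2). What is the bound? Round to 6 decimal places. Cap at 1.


bound = min(1, sigma^2/(n*eps^2))
sigma^2 = 15.44^2 = 238.3936
n*eps^2 = 131 * 4.26^2 = 131 * 18.1476 = 2377.3356
sigma^2/(n*eps^2) = 238.3936 / 2377.3356 ≈ 0.10027764

0.100278


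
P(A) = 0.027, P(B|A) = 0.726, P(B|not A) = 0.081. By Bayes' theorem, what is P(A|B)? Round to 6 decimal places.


P(A|B) = P(B|A)*P(A) / P(B), P(B) = P(B|A)*P(A) + P(B|not A)*P(not A)
P(B|A)*P(A) = 0.726 * 0.027 = 0.019602
P(B|not A)*P(not A) = 0.081 * 0.973 = 0.078813
P(B) = 0.019602 + 0.078813 = 0.098415
P(A|B) = 0.019602 / 0.098415 = 242/1215 ≈ 0.19917695

0.199177


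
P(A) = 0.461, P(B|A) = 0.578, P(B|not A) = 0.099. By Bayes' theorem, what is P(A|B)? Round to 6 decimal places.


P(A|B) = P(B|A)*P(A) / P(B), P(B) = P(B|A)*P(A) + P(B|not A)*P(not A)
P(B|A)*P(A) = 0.578 * 0.461 = 0.266458
P(B|not A)*P(not A) = 0.099 * 0.539 = 0.053361
P(B) = 0.266458 + 0.053361 = 0.319819
P(A|B) = 0.266458 / 0.319819 ≈ 0.83315250

0.833153


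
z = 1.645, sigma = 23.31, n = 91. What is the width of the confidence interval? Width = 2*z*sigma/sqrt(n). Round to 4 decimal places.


width = 2*z*sigma/sqrt(n)
2*z*sigma = 2 * 1.645 * 23.31 = 76.6899
sqrt(91) ≈ 9.539392
width = 76.6899 / 9.539392 ≈ 8.039286

8.0393


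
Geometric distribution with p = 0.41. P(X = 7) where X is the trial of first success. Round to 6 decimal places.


P = (1-p)^(k-1) * p
(1-p)^(k-1) = 0.59^6 ≈ 0.04218053
P = 0.04218053 * 0.41 ≈ 0.01729402

0.017294


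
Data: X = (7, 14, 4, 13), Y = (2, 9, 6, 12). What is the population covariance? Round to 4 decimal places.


Cov = (1/n)*sum((xi-xbar)(yi-ybar))
n = 4, xbar = 38/4 = 9.5, ybar = 29/4 = 7.25
sum((xi-xbar)(yi-ybar)) = 44.5
Cov = 44.5 / 4 = 11.125

11.1250


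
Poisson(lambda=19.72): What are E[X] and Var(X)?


E[X] = Var(X) = lambda = 19.72

19.72, 19.72


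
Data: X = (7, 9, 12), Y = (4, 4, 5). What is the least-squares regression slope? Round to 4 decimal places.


b = sum((xi-xbar)(yi-ybar)) / sum((xi-xbar)^2)
n = 3, xbar = 28/3 ≈ 9.333333, ybar = 13/3 ≈ 4.333333
Sxy = sum((xi-xbar)(yi-ybar)) = 8/3 ≈ 2.666667
Sxx = sum((xi-xbar)^2) = 38/3 ≈ 12.666667
b = Sxy / Sxx = 4/19 ≈ 0.210526

0.2105


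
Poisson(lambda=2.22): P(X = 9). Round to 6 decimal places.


P = e^(-lam) * lam^k / k!
e^(-2.22) ≈ 0.1086091
lam^k = 2.22^9 ≈ 1309.714905
k! = 9! = 362880
P = 0.1086091 * 1309.714905 / 362880 ≈ 0.000392

0.000392


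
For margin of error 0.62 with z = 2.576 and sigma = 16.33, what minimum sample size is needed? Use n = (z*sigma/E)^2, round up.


z*sigma/E = 2.576 * 16.33 / 0.62 = 262913/3875 ≈ 67.848516
(z*sigma/E)^2 ≈ 4603.421141
round up: n = 4604

4604


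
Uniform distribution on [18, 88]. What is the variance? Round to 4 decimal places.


Var = (b-a)^2 / 12
(b-a)^2 = (88 - 18)^2 = 4900
Var = 4900/12 ≈ 408.333333

408.3333


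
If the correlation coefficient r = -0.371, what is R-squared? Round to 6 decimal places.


R^2 = r^2 = (-0.371)^2 = 0.137641

0.137641


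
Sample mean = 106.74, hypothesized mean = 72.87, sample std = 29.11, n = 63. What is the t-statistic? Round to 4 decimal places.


t = (xbar - mu0) / (s/sqrt(n))
xbar - mu0 = 106.74 - 72.87 = 33.87
sqrt(63) ≈ 7.93725393
s/sqrt(n) = 29.11 / 7.93725393 ≈ 3.66751527
t = 33.87 / 3.66751527 ≈ 9.235135

9.2351


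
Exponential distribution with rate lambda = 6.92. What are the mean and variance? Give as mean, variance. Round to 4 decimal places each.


mean = 1/lam, var = 1/lam^2
mean = 1 / 6.92 = 25/173 ≈ 0.144509
lam^2 = 6.92^2 = 47.8864
var = 1 / 47.8864 ≈ 0.020883

0.1445, 0.0209


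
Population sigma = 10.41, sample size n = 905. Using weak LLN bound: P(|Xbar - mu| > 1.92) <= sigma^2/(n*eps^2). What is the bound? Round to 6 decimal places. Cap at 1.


bound = min(1, sigma^2/(n*eps^2))
sigma^2 = 10.41^2 = 108.3681
n*eps^2 = 905 * 1.92^2 = 905 * 3.6864 = 3336.192
sigma^2/(n*eps^2) = 108.3681 / 3336.192 ≈ 0.03248257

0.032483


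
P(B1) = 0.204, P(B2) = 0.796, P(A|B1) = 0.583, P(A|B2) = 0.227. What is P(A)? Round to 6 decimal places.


P(A) = P(A|B1)*P(B1) + P(A|B2)*P(B2)
P(A|B1)*P(B1) = 0.583 * 0.204 = 0.118932
P(A|B2)*P(B2) = 0.227 * 0.796 = 0.180692
P(A) = 0.118932 + 0.180692 = 0.299624

0.299624


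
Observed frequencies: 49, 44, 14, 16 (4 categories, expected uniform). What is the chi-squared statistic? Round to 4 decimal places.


chi2 = sum((O-E)^2/E), E = total/4
total = 123, E = 123/4 = 30.75
(49 - 30.75)^2 / 30.75 = 333.0625 / 30.75 = 5329/492 ≈ 10.831301
(44 - 30.75)^2 / 30.75 = 175.5625 / 30.75 = 2809/492 ≈ 5.709350
(14 - 30.75)^2 / 30.75 = 280.5625 / 30.75 = 4489/492 ≈ 9.123984
(16 - 30.75)^2 / 30.75 = 217.5625 / 30.75 = 3481/492 ≈ 7.075203
chi2 = 4027/123 ≈ 32.739837

32.7398


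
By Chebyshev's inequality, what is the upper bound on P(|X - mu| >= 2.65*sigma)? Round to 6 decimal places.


P <= 1/k^2
k^2 = 2.65^2 = 7.0225
1/k^2 = 1 / 7.0225 = 400/2809 ≈ 0.14239943

0.142399


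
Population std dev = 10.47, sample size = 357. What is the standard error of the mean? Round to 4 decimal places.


SE = sigma / sqrt(n)
sqrt(357) ≈ 18.894444
SE = 10.47 / 18.894444 ≈ 0.554131

0.5541


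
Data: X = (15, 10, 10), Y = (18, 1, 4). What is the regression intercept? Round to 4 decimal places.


a = ybar - b*xbar, where b = sum((xi-xbar)(yi-ybar)) / sum((xi-xbar)^2)
n = 3, xbar = 35/3 ≈ 11.666667, ybar = 23/3 ≈ 7.666667
Sxy = sum((xi-xbar)(yi-ybar)) = 155/3 ≈ 51.666667
Sxx = sum((xi-xbar)^2) = 50/3 ≈ 16.666667
b = Sxy / Sxx = 3.1
a = 7.666667 - 3.1 * 11.666667 = -28.5

-28.5000


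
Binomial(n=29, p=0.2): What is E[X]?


E[X] = n*p = 29 * 0.2 = 5.8

5.8


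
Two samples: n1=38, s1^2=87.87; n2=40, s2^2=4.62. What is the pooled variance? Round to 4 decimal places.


sp^2 = ((n1-1)*s1^2 + (n2-1)*s2^2)/(n1+n2-2)
(n1-1)*s1^2 = 37 * 87.87 = 3251.19
(n2-1)*s2^2 = 39 * 4.62 = 180.18
numerator = 3251.19 + 180.18 = 3431.37
n1+n2-2 = 76
sp^2 = 3431.37 / 76 = 343137/7600 ≈ 45.149605

45.1496
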